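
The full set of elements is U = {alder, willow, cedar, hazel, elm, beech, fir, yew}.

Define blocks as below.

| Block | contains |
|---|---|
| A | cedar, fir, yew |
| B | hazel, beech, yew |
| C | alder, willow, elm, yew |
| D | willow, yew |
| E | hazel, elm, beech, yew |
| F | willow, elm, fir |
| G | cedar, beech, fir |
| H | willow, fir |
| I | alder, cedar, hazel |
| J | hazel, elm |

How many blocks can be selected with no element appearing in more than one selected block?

D, G, J are pairwise disjoint (D={willow,yew}; G={cedar,beech,fir}; J={hazel,elm}).
Every remaining block overlaps one of these, and no 4 of the listed blocks are pairwise disjoint, so 3 is the maximum.

3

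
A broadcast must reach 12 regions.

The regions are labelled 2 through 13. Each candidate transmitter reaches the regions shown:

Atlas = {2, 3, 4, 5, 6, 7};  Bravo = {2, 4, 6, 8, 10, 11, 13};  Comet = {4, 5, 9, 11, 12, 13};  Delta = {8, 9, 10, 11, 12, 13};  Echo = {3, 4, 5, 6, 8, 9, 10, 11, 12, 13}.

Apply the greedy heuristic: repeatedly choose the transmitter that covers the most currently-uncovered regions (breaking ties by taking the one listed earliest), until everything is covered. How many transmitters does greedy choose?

2

Greedy: pick Echo (covers 10 new) → pick Atlas (covers 2 new). Total picks: 2.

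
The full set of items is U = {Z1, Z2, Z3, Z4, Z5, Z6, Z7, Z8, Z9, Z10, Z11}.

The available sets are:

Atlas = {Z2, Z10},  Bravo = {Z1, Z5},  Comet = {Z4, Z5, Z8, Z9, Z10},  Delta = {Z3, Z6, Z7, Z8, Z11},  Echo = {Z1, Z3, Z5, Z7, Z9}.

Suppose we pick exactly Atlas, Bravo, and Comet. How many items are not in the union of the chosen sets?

Union of Atlas, Bravo, Comet = {Z1, Z2, Z4, Z5, Z8, Z9, Z10}.
Not covered: Z3, Z6, Z7, Z11 — 4 items.

4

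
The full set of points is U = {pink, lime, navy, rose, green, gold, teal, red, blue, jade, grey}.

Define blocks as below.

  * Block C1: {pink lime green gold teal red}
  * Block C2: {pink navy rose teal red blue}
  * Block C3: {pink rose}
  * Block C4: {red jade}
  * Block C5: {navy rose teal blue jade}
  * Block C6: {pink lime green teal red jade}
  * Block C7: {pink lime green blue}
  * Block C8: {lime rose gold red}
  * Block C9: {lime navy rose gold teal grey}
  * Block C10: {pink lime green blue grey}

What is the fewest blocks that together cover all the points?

3

Take {C6, C7, C9}. Their union is {pink, lime, navy, rose, green, gold, teal, red, blue, jade, grey}, which is all 11 points.
No 2 of the 10 blocks cover everything (all 45 combinations miss at least one point), so 3 is optimal.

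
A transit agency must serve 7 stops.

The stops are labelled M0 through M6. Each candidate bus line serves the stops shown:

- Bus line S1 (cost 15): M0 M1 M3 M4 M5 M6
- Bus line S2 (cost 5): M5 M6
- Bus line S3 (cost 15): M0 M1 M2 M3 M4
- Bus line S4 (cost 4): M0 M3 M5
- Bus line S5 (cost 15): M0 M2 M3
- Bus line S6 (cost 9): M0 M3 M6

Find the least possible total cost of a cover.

20

S2, S3 together cover every stop (S2 ∪ S3 = {M0, M1, M2, M3, M4, M5, M6}); total cost 5 + 15 = 20.
The greedy pick S4, S1, S3 costs 34; no covering selection beats 20.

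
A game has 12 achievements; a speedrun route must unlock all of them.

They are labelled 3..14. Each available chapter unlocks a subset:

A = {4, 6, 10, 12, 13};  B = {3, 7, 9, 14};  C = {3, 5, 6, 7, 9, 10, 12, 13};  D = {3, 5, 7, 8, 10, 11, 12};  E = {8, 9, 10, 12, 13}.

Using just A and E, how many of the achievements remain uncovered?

5

Union of A, E = {4, 6, 8, 9, 10, 12, 13}.
Not covered: 3, 5, 7, 11, 14 — 5 achievements.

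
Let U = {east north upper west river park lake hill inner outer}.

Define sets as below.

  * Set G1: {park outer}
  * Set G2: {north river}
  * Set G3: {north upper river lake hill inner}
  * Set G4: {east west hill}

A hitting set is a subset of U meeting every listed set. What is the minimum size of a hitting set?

H = {west, river, outer} meets every set (each contains at least one member of H), and |H| = 3.
The sets G1, G2, G4 are pairwise disjoint, so any hitting set needs a separate element for each — at least 3. Hence 3 is optimal.

3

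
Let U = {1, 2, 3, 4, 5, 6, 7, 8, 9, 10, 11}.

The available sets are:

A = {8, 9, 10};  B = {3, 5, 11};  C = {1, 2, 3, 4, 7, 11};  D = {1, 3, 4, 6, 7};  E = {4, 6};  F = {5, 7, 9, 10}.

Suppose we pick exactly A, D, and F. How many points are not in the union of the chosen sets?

Union of A, D, F = {1, 3, 4, 5, 6, 7, 8, 9, 10}.
Not covered: 2, 11 — 2 points.

2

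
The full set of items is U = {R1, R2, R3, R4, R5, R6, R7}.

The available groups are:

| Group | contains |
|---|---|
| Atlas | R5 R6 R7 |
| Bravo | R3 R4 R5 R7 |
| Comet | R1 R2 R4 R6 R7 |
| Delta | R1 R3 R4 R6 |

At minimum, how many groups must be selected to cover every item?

Bravo and Comet cover everything between them: the union {R1, R2, R3, R4, R5, R6, R7} is all of U.
No single group has all 7 items (the largest, Comet, has 5), so 2 is optimal.

2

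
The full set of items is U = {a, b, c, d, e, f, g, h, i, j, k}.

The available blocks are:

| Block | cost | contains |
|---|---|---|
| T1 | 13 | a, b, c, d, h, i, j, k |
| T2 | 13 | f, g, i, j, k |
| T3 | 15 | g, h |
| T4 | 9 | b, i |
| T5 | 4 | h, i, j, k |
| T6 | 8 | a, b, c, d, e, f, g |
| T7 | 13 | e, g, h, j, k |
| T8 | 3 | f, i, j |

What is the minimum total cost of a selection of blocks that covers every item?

T5, T6 together cover every item (T5 ∪ T6 = {a, b, c, d, e, f, g, h, i, j, k}); total cost 4 + 8 = 12.
No covering selection has total cost below 12.

12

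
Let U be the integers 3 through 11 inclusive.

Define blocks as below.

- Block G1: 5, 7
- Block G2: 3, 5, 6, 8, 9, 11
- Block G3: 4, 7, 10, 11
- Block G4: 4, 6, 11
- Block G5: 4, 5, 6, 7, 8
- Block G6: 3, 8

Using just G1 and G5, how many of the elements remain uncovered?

4

Union of G1, G5 = {4, 5, 6, 7, 8}.
Not covered: 3, 9, 10, 11 — 4 elements.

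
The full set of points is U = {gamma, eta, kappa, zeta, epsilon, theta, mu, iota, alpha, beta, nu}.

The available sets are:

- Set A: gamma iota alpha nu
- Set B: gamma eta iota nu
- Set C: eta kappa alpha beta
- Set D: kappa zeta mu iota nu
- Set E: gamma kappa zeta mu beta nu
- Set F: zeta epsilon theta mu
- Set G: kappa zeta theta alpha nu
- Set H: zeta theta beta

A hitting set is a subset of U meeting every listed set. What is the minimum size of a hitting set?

3

T = {eta, theta, nu} meets every set (each contains at least one member of T), and |T| = 3.
No choice of 2 points meets every set, so 3 is the minimum.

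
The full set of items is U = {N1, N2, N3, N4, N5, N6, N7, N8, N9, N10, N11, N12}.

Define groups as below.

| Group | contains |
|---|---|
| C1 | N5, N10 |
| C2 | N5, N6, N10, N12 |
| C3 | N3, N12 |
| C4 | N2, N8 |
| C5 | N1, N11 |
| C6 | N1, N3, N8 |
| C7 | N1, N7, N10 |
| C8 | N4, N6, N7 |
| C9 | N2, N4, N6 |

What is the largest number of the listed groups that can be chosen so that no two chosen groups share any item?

C1, C3, C4, C5, C8 are pairwise disjoint (C1={N5,N10}; C3={N3,N12}; C4={N2,N8}; C5={N1,N11}; C8={N4,N6,N7}).
Every remaining group overlaps one of these, and no 6 of the listed groups are pairwise disjoint, so 5 is the maximum.

5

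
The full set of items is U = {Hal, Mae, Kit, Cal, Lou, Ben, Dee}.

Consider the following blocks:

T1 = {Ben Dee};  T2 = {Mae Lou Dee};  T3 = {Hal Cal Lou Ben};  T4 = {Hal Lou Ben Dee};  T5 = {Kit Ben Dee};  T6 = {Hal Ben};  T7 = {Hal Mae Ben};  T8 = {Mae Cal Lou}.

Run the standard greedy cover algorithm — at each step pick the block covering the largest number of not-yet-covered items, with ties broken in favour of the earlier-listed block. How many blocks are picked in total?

3

Greedy: pick T3 (covers 4 new) → pick T2 (covers 2 new) → pick T5 (covers 1 new). Total picks: 3.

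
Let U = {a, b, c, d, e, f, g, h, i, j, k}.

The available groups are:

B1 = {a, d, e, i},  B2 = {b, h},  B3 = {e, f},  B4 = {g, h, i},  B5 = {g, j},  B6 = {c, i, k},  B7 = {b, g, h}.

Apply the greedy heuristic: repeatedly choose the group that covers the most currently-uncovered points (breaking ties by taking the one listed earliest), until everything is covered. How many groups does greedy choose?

Greedy: pick B1 (covers 4 new) → pick B7 (covers 3 new) → pick B6 (covers 2 new) → pick B3 (covers 1 new) → pick B5 (covers 1 new). Total picks: 5.

5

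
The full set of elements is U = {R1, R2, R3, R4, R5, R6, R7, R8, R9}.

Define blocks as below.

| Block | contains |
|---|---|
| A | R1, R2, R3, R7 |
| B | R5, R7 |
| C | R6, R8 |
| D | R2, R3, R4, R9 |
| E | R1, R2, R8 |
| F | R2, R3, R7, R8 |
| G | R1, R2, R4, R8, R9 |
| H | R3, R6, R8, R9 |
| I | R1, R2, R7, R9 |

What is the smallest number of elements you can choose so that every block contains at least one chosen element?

3

The 3 elements {R7, R8, R9} hit every block.
The blocks B, C, D are pairwise disjoint, so any hitting set needs a separate element for each — at least 3. Hence 3 is optimal.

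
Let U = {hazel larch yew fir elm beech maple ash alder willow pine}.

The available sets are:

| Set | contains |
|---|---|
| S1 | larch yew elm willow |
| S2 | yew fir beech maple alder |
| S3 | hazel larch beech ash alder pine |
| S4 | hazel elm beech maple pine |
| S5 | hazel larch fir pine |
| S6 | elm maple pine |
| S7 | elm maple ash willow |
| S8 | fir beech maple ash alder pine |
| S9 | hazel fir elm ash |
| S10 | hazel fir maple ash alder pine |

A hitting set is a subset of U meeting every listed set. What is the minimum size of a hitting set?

The 3 points {hazel, larch, maple} hit every set.
No choice of 2 points meets every set, so 3 is the minimum.

3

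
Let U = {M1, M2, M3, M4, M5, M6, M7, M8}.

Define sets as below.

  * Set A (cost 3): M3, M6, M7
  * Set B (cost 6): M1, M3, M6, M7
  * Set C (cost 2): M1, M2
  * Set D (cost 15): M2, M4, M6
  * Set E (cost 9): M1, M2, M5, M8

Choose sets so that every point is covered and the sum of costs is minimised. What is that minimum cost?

27

A, D, E together cover every point (A ∪ D ∪ E = {M1, M2, M3, M4, M5, M6, M7, M8}); total cost 3 + 15 + 9 = 27.
The greedy pick A, C, E, D costs 29; no covering selection beats 27.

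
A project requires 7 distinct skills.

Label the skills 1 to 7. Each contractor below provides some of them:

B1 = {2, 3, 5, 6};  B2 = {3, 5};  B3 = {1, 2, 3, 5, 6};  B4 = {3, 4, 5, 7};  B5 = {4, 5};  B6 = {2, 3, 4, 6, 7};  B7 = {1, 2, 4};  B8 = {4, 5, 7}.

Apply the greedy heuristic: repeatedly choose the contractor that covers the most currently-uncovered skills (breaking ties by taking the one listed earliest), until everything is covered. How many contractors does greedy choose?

2

Greedy: pick B3 (covers 5 new) → pick B4 (covers 2 new). Total picks: 2.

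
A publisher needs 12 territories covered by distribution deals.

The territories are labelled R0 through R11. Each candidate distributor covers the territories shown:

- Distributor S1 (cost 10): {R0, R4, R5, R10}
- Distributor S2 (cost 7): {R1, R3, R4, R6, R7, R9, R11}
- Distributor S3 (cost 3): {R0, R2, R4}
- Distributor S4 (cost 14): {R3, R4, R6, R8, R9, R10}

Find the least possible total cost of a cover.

S1, S2, S3, S4 together cover every territory (S1 ∪ S2 ∪ S3 ∪ S4 = {R0, R1, R2, R3, R4, R5, R6, R7, R8, R9, R10, R11}); total cost 10 + 7 + 3 + 14 = 34.
No covering selection has total cost below 34.

34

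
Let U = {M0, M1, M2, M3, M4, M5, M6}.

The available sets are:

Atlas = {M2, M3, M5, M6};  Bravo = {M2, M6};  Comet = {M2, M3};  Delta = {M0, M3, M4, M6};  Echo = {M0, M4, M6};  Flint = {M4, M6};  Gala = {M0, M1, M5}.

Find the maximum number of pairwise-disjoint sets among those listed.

3

Comet, Flint, Gala are pairwise disjoint (Comet={M2,M3}; Flint={M4,M6}; Gala={M0,M1,M5}).
Every remaining set overlaps one of these, and no 4 of the listed sets are pairwise disjoint, so 3 is the maximum.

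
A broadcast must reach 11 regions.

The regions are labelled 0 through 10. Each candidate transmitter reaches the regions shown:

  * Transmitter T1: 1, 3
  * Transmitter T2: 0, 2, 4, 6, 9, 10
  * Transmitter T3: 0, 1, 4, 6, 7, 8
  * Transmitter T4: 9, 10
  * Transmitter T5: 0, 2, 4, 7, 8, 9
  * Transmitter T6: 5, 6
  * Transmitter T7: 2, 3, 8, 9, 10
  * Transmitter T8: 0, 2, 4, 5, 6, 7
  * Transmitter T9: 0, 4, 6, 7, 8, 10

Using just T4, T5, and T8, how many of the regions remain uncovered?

2

Union of T4, T5, T8 = {0, 2, 4, 5, 6, 7, 8, 9, 10}.
Not covered: 1, 3 — 2 regions.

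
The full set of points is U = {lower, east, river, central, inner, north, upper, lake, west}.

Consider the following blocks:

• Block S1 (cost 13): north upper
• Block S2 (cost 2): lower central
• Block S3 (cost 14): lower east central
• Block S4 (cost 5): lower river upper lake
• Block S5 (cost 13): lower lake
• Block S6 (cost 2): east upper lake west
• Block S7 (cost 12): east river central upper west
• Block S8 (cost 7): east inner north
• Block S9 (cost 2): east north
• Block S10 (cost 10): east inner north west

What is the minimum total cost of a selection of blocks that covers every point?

S2, S4, S6, S8 together cover every point (S2 ∪ S4 ∪ S6 ∪ S8 = {lower, east, river, central, inner, north, upper, lake, west}); total cost 2 + 5 + 2 + 7 = 16.
The greedy pick S6, S2, S9, S4, S8 costs 18; no covering selection beats 16.

16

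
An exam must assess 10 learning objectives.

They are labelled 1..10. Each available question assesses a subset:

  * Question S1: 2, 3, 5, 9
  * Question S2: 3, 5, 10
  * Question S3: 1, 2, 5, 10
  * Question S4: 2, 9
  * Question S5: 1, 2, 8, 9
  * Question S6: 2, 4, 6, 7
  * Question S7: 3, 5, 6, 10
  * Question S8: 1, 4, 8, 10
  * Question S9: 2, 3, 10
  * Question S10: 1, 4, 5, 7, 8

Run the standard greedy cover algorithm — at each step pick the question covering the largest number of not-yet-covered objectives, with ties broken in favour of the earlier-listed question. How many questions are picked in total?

Greedy: pick S10 (covers 5 new) → pick S1 (covers 3 new) → pick S7 (covers 2 new). Total picks: 3.

3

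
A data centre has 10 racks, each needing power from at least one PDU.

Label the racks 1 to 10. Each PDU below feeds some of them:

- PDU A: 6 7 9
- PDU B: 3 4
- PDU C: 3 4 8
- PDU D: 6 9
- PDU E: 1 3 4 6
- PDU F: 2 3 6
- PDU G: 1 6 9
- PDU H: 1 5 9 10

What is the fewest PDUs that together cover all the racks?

4

Take {A, C, F, H}. Their union is {1, 2, 3, 4, 5, 6, 7, 8, 9, 10}, which is all 10 racks.
Only A contains 7, so A is forced; the remaining 7 racks need at least 3 more PDUs (each remaining PDU adds at most 3) — so at least 4 PDUs are needed, and 4 is optimal.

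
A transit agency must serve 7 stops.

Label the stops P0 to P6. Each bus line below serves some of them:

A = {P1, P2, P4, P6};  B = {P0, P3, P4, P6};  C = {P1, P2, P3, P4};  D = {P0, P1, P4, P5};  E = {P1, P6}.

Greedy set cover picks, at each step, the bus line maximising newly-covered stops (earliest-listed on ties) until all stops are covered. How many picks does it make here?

3

Greedy: pick A (covers 4 new) → pick B (covers 2 new) → pick D (covers 1 new). Total picks: 3.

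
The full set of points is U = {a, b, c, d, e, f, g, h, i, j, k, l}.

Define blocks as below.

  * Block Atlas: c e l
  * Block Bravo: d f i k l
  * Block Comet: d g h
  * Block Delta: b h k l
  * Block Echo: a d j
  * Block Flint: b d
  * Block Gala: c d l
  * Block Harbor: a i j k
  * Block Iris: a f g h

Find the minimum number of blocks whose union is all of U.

4

Take {Atlas, Flint, Harbor, Iris}. Their union is {a, b, c, d, e, f, g, h, i, j, k, l}, which is all 12 points.
Only Atlas contains e, so Atlas is forced; the remaining 9 points need at least 3 more blocks (each remaining block adds at most 4) — so at least 4 blocks are needed, and 4 is optimal.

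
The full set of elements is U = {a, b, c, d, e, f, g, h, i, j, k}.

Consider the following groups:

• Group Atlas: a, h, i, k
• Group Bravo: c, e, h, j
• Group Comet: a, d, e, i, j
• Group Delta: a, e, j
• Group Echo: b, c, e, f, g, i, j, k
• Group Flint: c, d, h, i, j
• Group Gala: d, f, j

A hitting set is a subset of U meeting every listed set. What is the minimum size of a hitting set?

Take T = {j, k}. Each listed group contains at least one of these, so T is a hitting set of size 2.
The groups Atlas, Gala are pairwise disjoint, so any hitting set needs a separate element for each — at least 2. Hence 2 is optimal.

2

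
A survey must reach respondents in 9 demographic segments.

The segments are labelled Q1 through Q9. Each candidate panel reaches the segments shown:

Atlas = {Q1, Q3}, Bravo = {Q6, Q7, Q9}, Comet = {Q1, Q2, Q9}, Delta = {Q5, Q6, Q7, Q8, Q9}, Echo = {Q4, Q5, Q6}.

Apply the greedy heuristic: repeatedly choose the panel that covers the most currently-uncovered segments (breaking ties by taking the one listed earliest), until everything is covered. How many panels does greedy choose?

4

Greedy: pick Delta (covers 5 new) → pick Atlas (covers 2 new) → pick Comet (covers 1 new) → pick Echo (covers 1 new). Total picks: 4.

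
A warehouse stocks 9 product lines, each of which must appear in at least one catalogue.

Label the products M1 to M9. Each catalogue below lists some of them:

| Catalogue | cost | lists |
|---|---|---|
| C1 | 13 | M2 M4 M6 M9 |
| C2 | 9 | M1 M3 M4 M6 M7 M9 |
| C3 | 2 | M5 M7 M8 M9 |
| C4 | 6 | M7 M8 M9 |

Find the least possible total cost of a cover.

24

C1, C2, C3 together cover every product (C1 ∪ C2 ∪ C3 = {M1, M2, M3, M4, M5, M6, M7, M8, M9}); total cost 13 + 9 + 2 = 24.
No covering selection has total cost below 24.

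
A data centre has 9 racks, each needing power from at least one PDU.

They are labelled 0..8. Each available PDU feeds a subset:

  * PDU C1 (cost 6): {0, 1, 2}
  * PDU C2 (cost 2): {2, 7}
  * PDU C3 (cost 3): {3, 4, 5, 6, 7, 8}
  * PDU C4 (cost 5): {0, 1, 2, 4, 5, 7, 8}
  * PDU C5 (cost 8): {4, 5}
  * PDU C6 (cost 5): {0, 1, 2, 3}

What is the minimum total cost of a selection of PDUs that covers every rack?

C3, C4 together cover every rack (C3 ∪ C4 = {0, 1, 2, 3, 4, 5, 6, 7, 8}); total cost 3 + 5 = 8.
No covering selection has total cost below 8.

8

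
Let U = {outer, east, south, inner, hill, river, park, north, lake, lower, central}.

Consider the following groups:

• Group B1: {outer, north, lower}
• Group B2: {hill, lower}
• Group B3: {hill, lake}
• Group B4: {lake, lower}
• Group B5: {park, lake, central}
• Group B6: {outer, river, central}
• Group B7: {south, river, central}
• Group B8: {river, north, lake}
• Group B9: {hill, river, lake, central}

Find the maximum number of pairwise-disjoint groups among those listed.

B1, B3, B7 are pairwise disjoint (B1={outer,north,lower}; B3={hill,lake}; B7={south,river,central}).
Every remaining group overlaps one of these, and no 4 of the listed groups are pairwise disjoint, so 3 is the maximum.

3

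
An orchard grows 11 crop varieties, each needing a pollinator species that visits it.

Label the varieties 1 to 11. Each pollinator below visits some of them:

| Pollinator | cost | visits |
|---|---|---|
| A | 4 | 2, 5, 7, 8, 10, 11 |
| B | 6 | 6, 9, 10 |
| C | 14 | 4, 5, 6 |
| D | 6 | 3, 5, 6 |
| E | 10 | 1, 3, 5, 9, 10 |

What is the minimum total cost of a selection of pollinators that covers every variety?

28

A, C, E together cover every variety (A ∪ C ∪ E = {1, 2, 3, 4, 5, 6, 7, 8, 9, 10, 11}); total cost 4 + 14 + 10 = 28.
The greedy pick A, B, E, C costs 34; no covering selection beats 28.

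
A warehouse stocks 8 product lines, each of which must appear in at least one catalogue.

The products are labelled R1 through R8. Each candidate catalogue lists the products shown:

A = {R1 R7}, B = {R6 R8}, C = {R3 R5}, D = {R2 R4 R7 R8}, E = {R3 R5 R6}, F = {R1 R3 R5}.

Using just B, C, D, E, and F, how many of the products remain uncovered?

Union of B, C, D, E, F = {R1, R2, R3, R4, R5, R6, R7, R8} — that's every product, so 0 are uncovered.

0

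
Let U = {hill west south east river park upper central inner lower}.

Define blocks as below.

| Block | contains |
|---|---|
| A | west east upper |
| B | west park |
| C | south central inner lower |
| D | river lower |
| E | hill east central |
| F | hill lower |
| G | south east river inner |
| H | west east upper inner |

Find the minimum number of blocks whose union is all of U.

A, B, C, D, and E cover everything between them: the union {hill, west, south, east, river, park, upper, central, inner, lower} is all of U.
No 4 of the 8 blocks cover everything (all 70 combinations miss at least one element), so 5 is optimal.

5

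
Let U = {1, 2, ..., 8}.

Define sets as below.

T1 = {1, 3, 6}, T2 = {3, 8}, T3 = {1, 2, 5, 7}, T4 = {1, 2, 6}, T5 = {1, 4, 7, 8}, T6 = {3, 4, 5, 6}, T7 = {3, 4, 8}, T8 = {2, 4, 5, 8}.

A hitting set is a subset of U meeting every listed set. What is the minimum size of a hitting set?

The 3 items {1, 2, 3} hit every set.
No choice of 2 items meets every set, so 3 is the minimum.

3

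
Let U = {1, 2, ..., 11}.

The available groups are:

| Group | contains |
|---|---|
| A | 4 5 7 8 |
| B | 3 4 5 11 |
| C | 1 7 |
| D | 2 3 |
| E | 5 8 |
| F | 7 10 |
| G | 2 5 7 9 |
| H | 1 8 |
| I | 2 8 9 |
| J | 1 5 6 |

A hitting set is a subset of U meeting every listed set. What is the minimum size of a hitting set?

The 4 elements {3, 5, 7, 8} hit every group.
No choice of 3 elements meets every group, so 4 is the minimum.

4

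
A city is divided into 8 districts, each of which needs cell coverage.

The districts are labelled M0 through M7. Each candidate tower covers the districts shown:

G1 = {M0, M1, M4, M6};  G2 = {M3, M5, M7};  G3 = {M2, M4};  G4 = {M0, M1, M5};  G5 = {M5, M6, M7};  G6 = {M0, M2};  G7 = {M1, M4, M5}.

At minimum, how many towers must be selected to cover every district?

G1 and G2 and G6 together: G1 ∪ G2 ∪ G6 = {M0, M1, M2, M3, M4, M5, M6, M7} — every district is covered.
Only G2 contains M3, so G2 is forced; the remaining 5 districts need at least 2 more towers (each remaining tower adds at most 4) — so at least 3 towers are needed, and 3 is optimal.

3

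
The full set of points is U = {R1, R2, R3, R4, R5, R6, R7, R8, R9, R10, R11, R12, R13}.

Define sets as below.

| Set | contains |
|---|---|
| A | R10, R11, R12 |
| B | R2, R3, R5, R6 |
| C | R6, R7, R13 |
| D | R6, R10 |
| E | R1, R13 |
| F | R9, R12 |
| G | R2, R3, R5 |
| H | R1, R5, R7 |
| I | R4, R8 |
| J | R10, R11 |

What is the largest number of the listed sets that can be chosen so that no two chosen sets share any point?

E, F, G, I, J are pairwise disjoint (E={R1,R13}; F={R9,R12}; G={R2,R3,R5}; I={R4,R8}; J={R10,R11}).
Every remaining set overlaps one of these, and no 6 of the listed sets are pairwise disjoint, so 5 is the maximum.

5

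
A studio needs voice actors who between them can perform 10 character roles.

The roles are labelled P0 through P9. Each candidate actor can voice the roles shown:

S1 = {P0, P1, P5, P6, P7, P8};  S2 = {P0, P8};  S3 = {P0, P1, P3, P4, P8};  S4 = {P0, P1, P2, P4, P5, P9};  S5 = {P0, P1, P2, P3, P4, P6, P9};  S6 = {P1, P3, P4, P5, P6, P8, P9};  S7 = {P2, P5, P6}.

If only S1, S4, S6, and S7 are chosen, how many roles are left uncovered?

Union of S1, S4, S6, S7 = {P0, P1, P2, P3, P4, P5, P6, P7, P8, P9} — that's every role, so 0 are uncovered.

0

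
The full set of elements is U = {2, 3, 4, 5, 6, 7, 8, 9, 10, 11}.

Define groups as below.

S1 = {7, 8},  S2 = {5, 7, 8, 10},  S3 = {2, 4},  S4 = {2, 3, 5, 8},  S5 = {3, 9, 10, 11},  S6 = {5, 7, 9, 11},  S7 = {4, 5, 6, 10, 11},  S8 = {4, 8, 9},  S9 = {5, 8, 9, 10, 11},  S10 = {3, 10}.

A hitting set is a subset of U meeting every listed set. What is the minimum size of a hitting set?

4

The 4 elements {2, 8, 10, 11} hit every group.
No choice of 3 elements meets every group, so 4 is the minimum.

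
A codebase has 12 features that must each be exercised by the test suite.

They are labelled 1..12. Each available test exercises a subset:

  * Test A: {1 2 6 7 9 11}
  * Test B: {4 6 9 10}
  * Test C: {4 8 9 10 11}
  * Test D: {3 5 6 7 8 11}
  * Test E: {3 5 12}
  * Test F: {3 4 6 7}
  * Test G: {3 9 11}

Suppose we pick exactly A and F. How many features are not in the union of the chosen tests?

4

Union of A, F = {1, 2, 3, 4, 6, 7, 9, 11}.
Not covered: 5, 8, 10, 12 — 4 features.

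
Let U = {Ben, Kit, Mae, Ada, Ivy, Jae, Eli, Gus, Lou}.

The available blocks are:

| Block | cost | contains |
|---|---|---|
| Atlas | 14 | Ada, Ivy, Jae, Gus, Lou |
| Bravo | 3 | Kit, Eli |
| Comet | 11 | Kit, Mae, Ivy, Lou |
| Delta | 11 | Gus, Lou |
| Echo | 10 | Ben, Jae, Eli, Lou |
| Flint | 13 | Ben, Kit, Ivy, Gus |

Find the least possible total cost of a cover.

Atlas, Comet, Echo together cover every element (Atlas ∪ Comet ∪ Echo = {Ben, Kit, Mae, Ada, Ivy, Jae, Eli, Gus, Lou}); total cost 14 + 11 + 10 = 35.
The greedy pick Bravo, Atlas, Echo, Comet costs 38; no covering selection beats 35.

35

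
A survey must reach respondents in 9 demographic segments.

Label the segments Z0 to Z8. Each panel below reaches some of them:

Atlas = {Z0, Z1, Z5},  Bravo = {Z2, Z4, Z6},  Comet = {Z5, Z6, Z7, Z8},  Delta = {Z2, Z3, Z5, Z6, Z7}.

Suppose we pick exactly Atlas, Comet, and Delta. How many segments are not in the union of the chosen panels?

Union of Atlas, Comet, Delta = {Z0, Z1, Z2, Z3, Z5, Z6, Z7, Z8}.
Not covered: Z4 — 1 segment.

1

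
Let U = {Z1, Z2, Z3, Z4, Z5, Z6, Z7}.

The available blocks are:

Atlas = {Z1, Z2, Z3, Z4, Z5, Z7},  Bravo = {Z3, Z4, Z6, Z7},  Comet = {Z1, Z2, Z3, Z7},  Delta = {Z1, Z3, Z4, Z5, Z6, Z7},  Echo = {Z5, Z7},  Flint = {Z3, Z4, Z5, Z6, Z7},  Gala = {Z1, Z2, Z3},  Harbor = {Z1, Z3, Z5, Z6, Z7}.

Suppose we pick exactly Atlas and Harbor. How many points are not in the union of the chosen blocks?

Union of Atlas, Harbor = {Z1, Z2, Z3, Z4, Z5, Z6, Z7} — that's every point, so 0 are uncovered.

0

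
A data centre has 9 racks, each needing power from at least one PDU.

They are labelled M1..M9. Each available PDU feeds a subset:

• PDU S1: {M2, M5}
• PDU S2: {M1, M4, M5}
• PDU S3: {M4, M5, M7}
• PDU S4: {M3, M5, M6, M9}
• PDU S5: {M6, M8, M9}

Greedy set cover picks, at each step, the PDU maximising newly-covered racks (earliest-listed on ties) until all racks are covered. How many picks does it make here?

5

Greedy: pick S4 (covers 4 new) → pick S2 (covers 2 new) → pick S1 (covers 1 new) → pick S3 (covers 1 new) → pick S5 (covers 1 new). Total picks: 5.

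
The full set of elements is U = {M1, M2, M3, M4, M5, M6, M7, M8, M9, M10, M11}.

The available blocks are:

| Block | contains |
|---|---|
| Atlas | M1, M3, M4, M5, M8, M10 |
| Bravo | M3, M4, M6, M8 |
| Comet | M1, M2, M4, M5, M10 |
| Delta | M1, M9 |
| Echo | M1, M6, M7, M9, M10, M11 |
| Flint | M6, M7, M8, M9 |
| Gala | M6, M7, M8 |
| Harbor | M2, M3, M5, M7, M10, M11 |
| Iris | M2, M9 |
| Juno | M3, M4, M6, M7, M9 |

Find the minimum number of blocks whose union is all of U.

3

Atlas, Comet, and Echo cover everything between them: the union {M1, M2, M3, M4, M5, M6, M7, M8, M9, M10, M11} is all of U.
No 2 of the 10 blocks cover everything (all 45 combinations miss at least one element), so 3 is optimal.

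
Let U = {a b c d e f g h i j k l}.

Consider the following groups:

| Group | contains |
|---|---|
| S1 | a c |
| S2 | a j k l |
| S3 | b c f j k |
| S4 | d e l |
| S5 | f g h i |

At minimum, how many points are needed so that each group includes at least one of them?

The 3 points {a, f, l} hit every group.
The groups S1, S4, S5 are pairwise disjoint, so any hitting set needs a separate point for each — at least 3. Hence 3 is optimal.

3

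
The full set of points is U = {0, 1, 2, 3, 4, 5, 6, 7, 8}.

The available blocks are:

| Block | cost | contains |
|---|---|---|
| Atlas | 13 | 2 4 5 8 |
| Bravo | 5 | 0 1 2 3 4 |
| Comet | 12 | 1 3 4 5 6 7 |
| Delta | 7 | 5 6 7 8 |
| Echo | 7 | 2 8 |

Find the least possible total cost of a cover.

Bravo, Delta together cover every point (Bravo ∪ Delta = {0, 1, 2, 3, 4, 5, 6, 7, 8}); total cost 5 + 7 = 12.
No covering selection has total cost below 12.

12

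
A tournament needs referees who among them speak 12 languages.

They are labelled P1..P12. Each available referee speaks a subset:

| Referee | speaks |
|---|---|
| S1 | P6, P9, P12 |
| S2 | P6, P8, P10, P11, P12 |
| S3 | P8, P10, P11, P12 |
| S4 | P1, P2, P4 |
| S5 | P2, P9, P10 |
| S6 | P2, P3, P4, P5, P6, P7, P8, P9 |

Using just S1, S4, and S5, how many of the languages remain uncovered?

Union of S1, S4, S5 = {P1, P2, P4, P6, P9, P10, P12}.
Not covered: P3, P5, P7, P8, P11 — 5 languages.

5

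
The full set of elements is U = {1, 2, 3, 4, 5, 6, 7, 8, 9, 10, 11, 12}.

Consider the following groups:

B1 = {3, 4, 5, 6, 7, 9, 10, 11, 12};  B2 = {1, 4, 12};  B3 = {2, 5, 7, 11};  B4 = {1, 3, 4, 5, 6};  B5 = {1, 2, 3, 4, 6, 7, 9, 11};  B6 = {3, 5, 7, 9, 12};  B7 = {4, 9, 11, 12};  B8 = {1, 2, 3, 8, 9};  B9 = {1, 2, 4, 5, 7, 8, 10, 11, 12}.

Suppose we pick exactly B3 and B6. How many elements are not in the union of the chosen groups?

Union of B3, B6 = {2, 3, 5, 7, 9, 11, 12}.
Not covered: 1, 4, 6, 8, 10 — 5 elements.

5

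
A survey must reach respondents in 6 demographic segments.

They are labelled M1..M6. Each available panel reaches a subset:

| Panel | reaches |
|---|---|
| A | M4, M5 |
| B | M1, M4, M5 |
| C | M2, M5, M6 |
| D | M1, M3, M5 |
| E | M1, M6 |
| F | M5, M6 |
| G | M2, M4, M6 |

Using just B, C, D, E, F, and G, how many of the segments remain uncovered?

0

Union of B, C, D, E, F, G = {M1, M2, M3, M4, M5, M6} — that's every segment, so 0 are uncovered.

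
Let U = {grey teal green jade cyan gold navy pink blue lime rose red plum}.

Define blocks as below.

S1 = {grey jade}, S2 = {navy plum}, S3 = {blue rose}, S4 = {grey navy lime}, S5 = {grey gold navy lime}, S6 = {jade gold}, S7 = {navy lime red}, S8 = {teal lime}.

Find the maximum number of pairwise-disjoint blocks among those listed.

4

S2, S3, S6, S8 are pairwise disjoint (S2={navy,plum}; S3={blue,rose}; S6={jade,gold}; S8={teal,lime}).
Every remaining block overlaps one of these, and no 5 of the listed blocks are pairwise disjoint, so 4 is the maximum.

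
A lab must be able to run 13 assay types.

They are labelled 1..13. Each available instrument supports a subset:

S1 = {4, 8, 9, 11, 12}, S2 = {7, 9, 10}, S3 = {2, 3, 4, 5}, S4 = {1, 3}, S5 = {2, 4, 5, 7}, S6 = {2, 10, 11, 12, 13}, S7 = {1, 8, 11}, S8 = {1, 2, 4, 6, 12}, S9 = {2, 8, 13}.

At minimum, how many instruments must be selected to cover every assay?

5

S1 and S3 and S5 and S6 and S8 together: S1 ∪ S3 ∪ S5 ∪ S6 ∪ S8 = {1, 2, 3, 4, 5, 6, 7, 8, 9, 10, 11, 12, 13} — every assay is covered.
No 4 of the 9 instruments cover everything (all 126 combinations miss at least one assay), so 5 is optimal.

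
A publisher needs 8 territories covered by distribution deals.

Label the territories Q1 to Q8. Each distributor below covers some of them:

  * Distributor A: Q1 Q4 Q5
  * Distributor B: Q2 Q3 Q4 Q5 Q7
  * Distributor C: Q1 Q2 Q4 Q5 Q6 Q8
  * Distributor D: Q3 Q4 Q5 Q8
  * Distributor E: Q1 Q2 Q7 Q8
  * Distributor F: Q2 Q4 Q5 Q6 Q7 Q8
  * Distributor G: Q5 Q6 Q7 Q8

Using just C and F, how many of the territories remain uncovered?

Union of C, F = {Q1, Q2, Q4, Q5, Q6, Q7, Q8}.
Not covered: Q3 — 1 territory.

1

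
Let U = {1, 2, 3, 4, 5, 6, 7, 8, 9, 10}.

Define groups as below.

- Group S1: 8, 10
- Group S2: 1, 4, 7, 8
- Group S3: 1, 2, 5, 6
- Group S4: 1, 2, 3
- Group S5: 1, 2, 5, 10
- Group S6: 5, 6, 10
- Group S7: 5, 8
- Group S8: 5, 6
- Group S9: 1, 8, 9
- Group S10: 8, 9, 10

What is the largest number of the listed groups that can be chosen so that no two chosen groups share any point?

3

S1, S4, S8 are pairwise disjoint (S1={8,10}; S4={1,2,3}; S8={5,6}).
Every remaining group overlaps one of these, and no 4 of the listed groups are pairwise disjoint, so 3 is the maximum.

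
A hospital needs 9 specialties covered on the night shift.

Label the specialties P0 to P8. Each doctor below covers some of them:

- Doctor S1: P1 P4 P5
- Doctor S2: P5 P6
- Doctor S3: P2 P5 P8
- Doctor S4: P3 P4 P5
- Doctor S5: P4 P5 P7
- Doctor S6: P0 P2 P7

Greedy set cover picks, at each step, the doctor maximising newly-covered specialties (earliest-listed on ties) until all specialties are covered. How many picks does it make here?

Greedy: pick S1 (covers 3 new) → pick S6 (covers 3 new) → pick S2 (covers 1 new) → pick S3 (covers 1 new) → pick S4 (covers 1 new). Total picks: 5.

5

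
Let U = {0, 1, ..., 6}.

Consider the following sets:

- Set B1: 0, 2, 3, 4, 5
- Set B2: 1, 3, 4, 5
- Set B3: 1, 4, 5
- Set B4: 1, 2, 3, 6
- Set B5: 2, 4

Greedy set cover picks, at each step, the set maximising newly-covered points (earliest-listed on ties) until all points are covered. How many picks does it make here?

Greedy: pick B1 (covers 5 new) → pick B4 (covers 2 new). Total picks: 2.

2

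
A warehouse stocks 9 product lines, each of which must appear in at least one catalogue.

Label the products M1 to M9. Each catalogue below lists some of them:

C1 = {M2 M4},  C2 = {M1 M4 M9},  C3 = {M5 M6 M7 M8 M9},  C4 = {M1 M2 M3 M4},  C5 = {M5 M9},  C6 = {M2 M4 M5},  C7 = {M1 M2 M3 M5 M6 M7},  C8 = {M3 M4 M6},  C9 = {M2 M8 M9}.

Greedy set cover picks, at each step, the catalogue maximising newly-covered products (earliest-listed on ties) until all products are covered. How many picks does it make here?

3

Greedy: pick C7 (covers 6 new) → pick C2 (covers 2 new) → pick C3 (covers 1 new). Total picks: 3.
(The true minimum cover uses only 2 catalogues, so greedy is not optimal here.)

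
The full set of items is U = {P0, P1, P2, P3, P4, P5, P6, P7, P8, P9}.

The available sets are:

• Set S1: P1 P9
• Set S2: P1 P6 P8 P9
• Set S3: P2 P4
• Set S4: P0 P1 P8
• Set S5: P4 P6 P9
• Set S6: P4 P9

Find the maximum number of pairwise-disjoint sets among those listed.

2

S4, S6 are pairwise disjoint (S4={P0,P1,P8}; S6={P4,P9}).
Every remaining set overlaps one of these, and no 3 of the listed sets are pairwise disjoint, so 2 is the maximum.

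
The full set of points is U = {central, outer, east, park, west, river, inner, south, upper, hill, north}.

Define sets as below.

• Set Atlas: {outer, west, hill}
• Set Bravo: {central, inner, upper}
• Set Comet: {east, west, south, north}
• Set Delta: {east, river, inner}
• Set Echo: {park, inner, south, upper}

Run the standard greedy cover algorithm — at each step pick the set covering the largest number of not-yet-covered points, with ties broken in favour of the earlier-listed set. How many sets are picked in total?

5

Greedy: pick Comet (covers 4 new) → pick Bravo (covers 3 new) → pick Atlas (covers 2 new) → pick Delta (covers 1 new) → pick Echo (covers 1 new). Total picks: 5.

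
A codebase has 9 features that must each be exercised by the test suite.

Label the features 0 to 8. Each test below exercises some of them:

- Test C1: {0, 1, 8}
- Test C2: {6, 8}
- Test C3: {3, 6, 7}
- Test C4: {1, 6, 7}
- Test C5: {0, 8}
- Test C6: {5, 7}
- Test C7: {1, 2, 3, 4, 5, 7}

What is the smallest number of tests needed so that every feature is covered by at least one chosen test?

C1 and C3 and C7 together: C1 ∪ C3 ∪ C7 = {0, 1, 2, 3, 4, 5, 6, 7, 8} — every feature is covered.
Only C7 contains 2, so C7 is forced; the remaining 3 features need at least 2 more tests (each remaining test adds at most 2) — so at least 3 tests are needed, and 3 is optimal.

3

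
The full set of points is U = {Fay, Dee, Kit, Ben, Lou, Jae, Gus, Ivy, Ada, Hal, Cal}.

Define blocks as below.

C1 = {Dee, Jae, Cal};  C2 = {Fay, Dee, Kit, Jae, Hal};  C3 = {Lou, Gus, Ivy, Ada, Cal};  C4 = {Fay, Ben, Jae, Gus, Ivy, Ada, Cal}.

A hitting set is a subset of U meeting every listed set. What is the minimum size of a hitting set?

H = {Hal, Cal} meets every block (each contains at least one member of H), and |H| = 2.
The blocks C2, C3 are pairwise disjoint, so any hitting set needs a separate point for each — at least 2. Hence 2 is optimal.

2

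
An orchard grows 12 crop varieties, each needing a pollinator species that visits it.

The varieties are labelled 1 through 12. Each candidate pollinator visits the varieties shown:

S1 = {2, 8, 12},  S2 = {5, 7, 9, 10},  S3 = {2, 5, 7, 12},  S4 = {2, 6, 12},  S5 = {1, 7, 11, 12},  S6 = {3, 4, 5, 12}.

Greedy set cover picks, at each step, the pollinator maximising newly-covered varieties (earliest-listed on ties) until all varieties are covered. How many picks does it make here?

Greedy: pick S2 (covers 4 new) → pick S1 (covers 3 new) → pick S5 (covers 2 new) → pick S6 (covers 2 new) → pick S4 (covers 1 new). Total picks: 5.

5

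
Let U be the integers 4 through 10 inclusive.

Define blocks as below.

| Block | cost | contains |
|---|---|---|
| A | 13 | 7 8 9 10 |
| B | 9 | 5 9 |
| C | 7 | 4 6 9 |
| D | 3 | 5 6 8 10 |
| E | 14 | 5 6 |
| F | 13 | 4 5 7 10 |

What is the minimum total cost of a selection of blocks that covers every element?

A, C, D together cover every element (A ∪ C ∪ D = {4, 5, 6, 7, 8, 9, 10}); total cost 13 + 7 + 3 = 23.
No covering selection has total cost below 23.

23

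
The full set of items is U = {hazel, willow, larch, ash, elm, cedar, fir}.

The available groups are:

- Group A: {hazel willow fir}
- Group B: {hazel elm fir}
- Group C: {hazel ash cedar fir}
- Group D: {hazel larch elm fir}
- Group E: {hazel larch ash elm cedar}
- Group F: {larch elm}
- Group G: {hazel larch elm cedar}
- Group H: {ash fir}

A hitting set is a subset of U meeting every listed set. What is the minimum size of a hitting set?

2

T = {elm, fir} meets every group (each contains at least one member of T), and |T| = 2.
The groups C, F are pairwise disjoint, so any hitting set needs a separate item for each — at least 2. Hence 2 is optimal.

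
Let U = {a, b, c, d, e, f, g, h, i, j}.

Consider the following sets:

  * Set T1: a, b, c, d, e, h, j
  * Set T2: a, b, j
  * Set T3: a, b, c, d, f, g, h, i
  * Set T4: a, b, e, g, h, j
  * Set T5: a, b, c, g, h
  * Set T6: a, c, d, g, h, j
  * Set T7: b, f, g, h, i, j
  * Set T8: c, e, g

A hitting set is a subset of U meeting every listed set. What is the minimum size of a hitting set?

2

The 2 elements {a, g} hit every set.
The sets T2, T8 are pairwise disjoint, so any hitting set needs a separate element for each — at least 2. Hence 2 is optimal.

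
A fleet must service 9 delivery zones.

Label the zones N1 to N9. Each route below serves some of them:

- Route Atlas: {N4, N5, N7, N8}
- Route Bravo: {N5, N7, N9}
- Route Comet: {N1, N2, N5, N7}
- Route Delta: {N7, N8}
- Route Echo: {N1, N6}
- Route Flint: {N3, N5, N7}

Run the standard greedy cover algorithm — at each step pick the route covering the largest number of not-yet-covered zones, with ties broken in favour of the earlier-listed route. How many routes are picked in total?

Greedy: pick Atlas (covers 4 new) → pick Comet (covers 2 new) → pick Bravo (covers 1 new) → pick Echo (covers 1 new) → pick Flint (covers 1 new). Total picks: 5.

5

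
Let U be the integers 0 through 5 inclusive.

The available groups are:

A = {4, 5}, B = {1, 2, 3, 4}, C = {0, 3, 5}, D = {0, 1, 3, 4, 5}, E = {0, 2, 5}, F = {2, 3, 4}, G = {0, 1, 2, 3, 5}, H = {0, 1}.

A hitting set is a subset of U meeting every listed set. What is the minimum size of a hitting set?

The 2 elements {0, 4} hit every group.
The groups F, H are pairwise disjoint, so any hitting set needs a separate element for each — at least 2. Hence 2 is optimal.

2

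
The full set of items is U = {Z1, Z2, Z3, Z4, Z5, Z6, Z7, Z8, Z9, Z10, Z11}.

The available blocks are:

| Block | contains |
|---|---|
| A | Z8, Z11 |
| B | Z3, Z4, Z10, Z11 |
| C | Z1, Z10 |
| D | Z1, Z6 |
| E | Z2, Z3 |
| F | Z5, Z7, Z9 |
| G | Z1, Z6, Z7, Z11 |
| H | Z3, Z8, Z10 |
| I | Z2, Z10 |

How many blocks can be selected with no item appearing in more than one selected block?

A, D, E, F are pairwise disjoint (A={Z8,Z11}; D={Z1,Z6}; E={Z2,Z3}; F={Z5,Z7,Z9}).
Every remaining block overlaps one of these, and no 5 of the listed blocks are pairwise disjoint, so 4 is the maximum.

4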